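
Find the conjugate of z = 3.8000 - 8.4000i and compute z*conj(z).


z_bar = 3.8000 + 8.4000i
z*z_bar = 3.8^2 + (-8.4)^2 = 14.44 + 70.56 = 85

z_bar = 3.8000 + 8.4000i, z*z_bar = 85


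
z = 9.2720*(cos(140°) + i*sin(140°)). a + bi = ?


a = 9.2720*cos(140°) = 9.2720*(-0.766044) = -7.1028
b = 9.2720*sin(140°) = 9.2720*0.64279 = 5.9599

-7.1028 + 5.9599i


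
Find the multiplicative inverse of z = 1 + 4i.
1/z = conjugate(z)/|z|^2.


|z|^2 = 1+16 = 17
1/z = (1 - 4i)/17

1/z = 0.0588 - 0.2353i


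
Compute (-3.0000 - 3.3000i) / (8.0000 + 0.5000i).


Conjugate of z2 = 8.0000 - 0.5000i
Numerator: (-3.0000 - 3.3000i)(8.0000 - 0.5000i) = -25.6500 - 24.9000i
Denominator: 8^2 + 0.5^2 = 64.25
Result = (-25.6500 - 24.9000i)/64.25

-0.3992 - 0.3875i


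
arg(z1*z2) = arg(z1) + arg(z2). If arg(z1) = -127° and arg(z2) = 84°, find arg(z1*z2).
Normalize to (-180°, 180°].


arg(z1*z2) = -127° + 84° = -43°
Normalized to (-180°, 180°]: -43°

-43°


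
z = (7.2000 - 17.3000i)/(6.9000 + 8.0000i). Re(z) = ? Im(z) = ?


Multiply by conjugate: (7.2000 - 17.3000i)(6.9000 - 8.0000i) / (6.9^2 + 8^2)
Numerator real = 7.2*6.9 - (17.3)*8 = -88.72
Numerator imag = -17.3*6.9 - 7.2*8 = -176.97
Denominator = 111.61
Re(z) = -88.72/111.61 = -0.7949
Im(z) = -176.97/111.61 = -1.5856

Re(z) = -0.7949, Im(z) = -1.5856


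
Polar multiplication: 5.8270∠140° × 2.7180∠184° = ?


r = 5.8270 * 2.7180 = 15.8378
theta = 140° + 184° = 324° = 324° (mod 360)

15.8378 cis(324°)


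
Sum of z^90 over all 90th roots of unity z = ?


The roots are w_k = w^k with w = e^(2*pi*i/90), and (w^k)^90 = (w^90)^k.
So S = 1 + u + u^2 + ... + u^(89) with u = w^90.
90 = 1*90 + 0, so 90 is a multiple of 90 and u = (w^90)^1 = 1.
Every one of the 90 terms equals 1: S = 90

S = 90


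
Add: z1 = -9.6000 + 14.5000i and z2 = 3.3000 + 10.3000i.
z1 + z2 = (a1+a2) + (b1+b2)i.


Real: -9.6 + 3.3 = -6.3
Imag: 14.5 + 10.3 = 24.8

-6.3000 + 24.8000i


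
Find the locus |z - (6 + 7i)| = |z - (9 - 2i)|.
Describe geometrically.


Equal distances means the locus is the perpendicular bisector of z1 and z2.
Midpoint = ((6+9)/2, (7+(-2))/2) = (7.5000, 2.5000)

Perpendicular bisector through (7.5000, 2.5000)


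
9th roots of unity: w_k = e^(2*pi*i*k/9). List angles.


The 9th roots of unity are cis(360k/9°) for k=0..8
Angle step = 360/9 = 40°
Primitive root: cis(40°)
Primitive root = 0.7660 + 0.6428i

9 roots at angles: 0°, 40°, 80°, 120°, 160°, 200°, 240°, 280°, 320°


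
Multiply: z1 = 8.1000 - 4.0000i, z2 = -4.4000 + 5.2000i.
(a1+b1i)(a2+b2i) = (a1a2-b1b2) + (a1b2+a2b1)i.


Real = 8.1*(-4.4) - (-4)*5.2 = -35.64 - (-20.8) = -14.84
Imag = 8.1*5.2 - (4.4)*(-4) = 42.12 + 17.6 = 59.72

-14.8400 + 59.7200i


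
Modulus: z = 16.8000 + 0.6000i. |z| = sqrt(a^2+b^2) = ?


|z| = sqrt(16.8^2 + 0.6^2) = sqrt(282.24 + 0.36) = sqrt(282.6) = 16.8107

|z| = 16.8107


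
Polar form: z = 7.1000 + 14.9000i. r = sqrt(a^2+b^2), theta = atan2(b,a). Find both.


r = sqrt(50.41+222.01) = sqrt(272.42) = 16.5052
theta = atan2(14.9, 7.1) = 64.5217 degrees

r = 16.5052, theta = 64.5217 degrees


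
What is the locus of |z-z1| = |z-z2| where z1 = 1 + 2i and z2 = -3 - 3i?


Equal distances means the locus is the perpendicular bisector of z1 and z2.
Midpoint = ((1+(-3))/2, (2+(-3))/2) = (-1.0000, -0.5000)

Perpendicular bisector through (-1.0000, -0.5000)


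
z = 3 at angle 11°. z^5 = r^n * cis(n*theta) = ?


r^5 = 3^5 = 243
n*theta = 5*11° = 55° = 55° (mod 360)
a = 243*cos(55°) = 139.3791
b = 243*sin(55°) = 199.0539

243 cis(55°) = 139.3791 + 199.0539i


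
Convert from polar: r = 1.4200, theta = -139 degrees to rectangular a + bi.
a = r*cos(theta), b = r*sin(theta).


a = 1.4200*cos(-139°) = 1.4200*(-0.7547) = -1.0717
b = 1.4200*sin(-139°) = 1.4200*(-0.65606) = -0.9316

-1.0717 - 0.9316i


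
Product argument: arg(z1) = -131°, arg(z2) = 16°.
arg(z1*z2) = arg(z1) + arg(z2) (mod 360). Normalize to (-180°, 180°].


arg(z1*z2) = -131° + 16° = -115°
Normalized to (-180°, 180°]: -115°

-115°


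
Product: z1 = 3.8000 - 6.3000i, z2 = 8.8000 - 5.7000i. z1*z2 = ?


Real = 3.8*8.8 - (-6.3)*(-5.7) = 33.44 - 35.91 = -2.47
Imag = 3.8*(-5.7) + 8.8*(-6.3) = -21.66 - (55.44) = -77.1

-2.4700 - 77.1000i


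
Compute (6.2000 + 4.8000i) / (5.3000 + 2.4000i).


Conjugate of z2 = 5.3000 - 2.4000i
Numerator: (6.2000 + 4.8000i)(5.3000 - 2.4000i) = 44.3800 + 10.5600i
Denominator: 5.3^2 + 2.4^2 = 33.85
Result = (44.3800 + 10.5600i)/33.85

1.3111 + 0.3120i


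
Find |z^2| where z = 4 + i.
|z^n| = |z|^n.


|z| = sqrt(16+1) = sqrt(17) = 4.1231
|z^2| = |z|^2 = (sqrt(17))^2 = 17

|z^2| = 17


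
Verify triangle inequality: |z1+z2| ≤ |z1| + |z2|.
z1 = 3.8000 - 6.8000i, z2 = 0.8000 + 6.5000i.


|z1| = sqrt(3.8^2 + (-6.8)^2) = sqrt(60.68) = 7.7897
|z2| = sqrt(0.8^2 + 6.5^2) = sqrt(42.89) = 6.5490
z1+z2 = 4.6000 - 0.3000i
|z1+z2| = sqrt(21.25) = 4.6098
|z1|+|z2| = 7.7897 + 6.5490 = 14.3387

|z1+z2| = 4.6098 ≤ |z1|+|z2| = 14.3387 (verified)


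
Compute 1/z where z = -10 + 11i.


|z|^2 = 100+121 = 221
1/z = (-10 - 11i)/221

1/z = -0.0452 - 0.0498i


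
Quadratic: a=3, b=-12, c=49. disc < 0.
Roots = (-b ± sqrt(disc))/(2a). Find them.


disc = (-12)^2 - 4*3*49 = 144 - 588 = -444
sqrt(|disc|) = sqrt(444) = 21.0713
Real part = 12/(2*3) = 2.0000
Imag part = 21.0713/(2*3) = 3.5119

2.0000 ± 3.5119i


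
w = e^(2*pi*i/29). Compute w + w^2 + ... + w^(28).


With w = e^(2*pi*i/29), all 29 of the 29th roots of unity w^0 = 1, w, ..., w^(28) sum to 0: 1 + w + ... + w^(28) = (1 - w^29)/(1 - w) = 0 since w^29 = 1, w ≠ 1.
Removing the root 1: w + w^2 + ... + w^(28) = 0 - 1 = -1

Sum = -1


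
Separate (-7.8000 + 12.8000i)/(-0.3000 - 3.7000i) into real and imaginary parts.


Multiply by conjugate: (-7.8000 + 12.8000i)(-0.3000 + 3.7000i) / ((-0.3)^2 + (-3.7)^2)
Numerator real = -7.8*(-0.3) + 12.8*(-3.7) = -45.02
Numerator imag = 12.8*(-0.3) - (-7.8)*(-3.7) = -32.7
Denominator = 13.78
Re(z) = -45.02/13.78 = -3.2671
Im(z) = -32.7/13.78 = -2.3730

Re(z) = -3.2671, Im(z) = -2.3730


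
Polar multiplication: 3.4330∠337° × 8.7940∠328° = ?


r = 3.4330 * 8.7940 = 30.1898
theta = 337° + 328° = 665° = 305° (mod 360)

30.1898 cis(305°)


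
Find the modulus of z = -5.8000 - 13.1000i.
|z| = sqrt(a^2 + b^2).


|z| = sqrt((-5.8)^2 + (-13.1)^2) = sqrt(33.64 + 171.61) = sqrt(205.25) = 14.3265

|z| = 14.3265


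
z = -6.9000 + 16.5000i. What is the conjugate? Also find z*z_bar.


z_bar = -6.9000 - 16.5000i
z*z_bar = (-6.9)^2 + 16.5^2 = 47.61 + 272.25 = 319.86

z_bar = -6.9000 - 16.5000i, z*z_bar = 319.86


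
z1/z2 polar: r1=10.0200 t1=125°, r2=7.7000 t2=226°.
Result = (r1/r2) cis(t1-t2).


r = 10.0200 / 7.7000 = 1.3013
theta = 125° - 226° = -101° = 259° (mod 360)

1.3013 cis(259°)


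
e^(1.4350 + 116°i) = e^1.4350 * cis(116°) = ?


e^1.4350 = 4.1996
cos(116°) = -0.43837
sin(116°) = 0.8988
Real = 4.1996*(-0.43837) = -1.8410
Imag = 4.1996*0.8988 = 3.7746

-1.8410 + 3.7746i


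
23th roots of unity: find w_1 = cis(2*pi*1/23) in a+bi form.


Angle = 360*1/23 = 15.6522°
a = cos(15.6522°) = 0.9629
b = sin(15.6522°) = 0.2698

0.9629 + 0.2698i


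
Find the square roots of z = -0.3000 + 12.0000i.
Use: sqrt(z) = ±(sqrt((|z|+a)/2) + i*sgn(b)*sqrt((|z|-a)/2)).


|z| = sqrt(0.09+144) = 12.0037
sqrt((|z|+a)/2) = sqrt((12.0037+(-0.3))/2) = sqrt(5.8519) = 2.4191
sqrt((|z|-a)/2) = sqrt((12.0037-(-0.3))/2) = sqrt(6.1519) = 2.4803

±(2.4191 + 2.4803i) i.e. 2.4191 + 2.4803i and -2.4191 - 2.4803i


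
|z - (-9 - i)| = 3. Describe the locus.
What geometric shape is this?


|z - z0| = r is a circle with center z0 and radius r.
Center = (-9, -1), radius = 3

Circle with center (-9, -1) and radius 3


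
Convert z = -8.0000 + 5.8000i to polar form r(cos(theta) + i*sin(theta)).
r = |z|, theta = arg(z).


r = sqrt(64+33.64) = sqrt(97.64) = 9.8813
theta = atan2(5.8, -8) = 144.0579 degrees

r = 9.8813, theta = 144.0579 degrees


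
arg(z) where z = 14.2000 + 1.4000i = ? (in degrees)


Re = 14.2, Im = 1.4
arg = atan2(1.4, 14.2) = 5.6307 degrees

arg(z) = 5.6307 degrees


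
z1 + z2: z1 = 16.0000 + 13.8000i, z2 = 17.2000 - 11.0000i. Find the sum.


Real: 16 + 17.2 = 33.2
Imag: 13.8 - 11 = 2.8

33.2000 + 2.8000i


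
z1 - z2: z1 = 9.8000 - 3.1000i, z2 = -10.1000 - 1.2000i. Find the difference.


Real: 9.8 + 10.1 = 19.9
Imag: -3.1 + 1.2 = -1.9

19.9000 - 1.9000i


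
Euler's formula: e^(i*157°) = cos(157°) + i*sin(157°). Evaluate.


cos(157°) = -0.9205
sin(157°) = 0.3907

e^(i*157°) = -0.9205 + 0.3907i


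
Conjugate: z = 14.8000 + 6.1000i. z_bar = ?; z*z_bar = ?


z_bar = 14.8000 - 6.1000i
z*z_bar = 14.8^2 + 6.1^2 = 219.04 + 37.21 = 256.25

z_bar = 14.8000 - 6.1000i, z*z_bar = 256.25


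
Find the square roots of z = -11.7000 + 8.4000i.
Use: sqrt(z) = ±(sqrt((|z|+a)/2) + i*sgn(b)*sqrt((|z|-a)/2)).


|z| = sqrt(136.89+70.56) = 14.4031
sqrt((|z|+a)/2) = sqrt((14.4031+(-11.7))/2) = sqrt(1.3516) = 1.1626
sqrt((|z|-a)/2) = sqrt((14.4031-(-11.7))/2) = sqrt(13.0516) = 3.6127

±(1.1626 + 3.6127i) i.e. 1.1626 + 3.6127i and -1.1626 - 3.6127i


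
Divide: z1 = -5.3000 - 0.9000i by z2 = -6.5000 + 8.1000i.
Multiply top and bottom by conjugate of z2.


Conjugate of z2 = -6.5000 - 8.1000i
Numerator: (-5.3000 - 0.9000i)(-6.5000 - 8.1000i) = 27.1600 + 48.7800i
Denominator: (-6.5)^2 + 8.1^2 = 107.86
Result = (27.1600 + 48.7800i)/107.86

0.2518 + 0.4523i


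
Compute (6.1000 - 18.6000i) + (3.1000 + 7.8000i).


Real: 6.1 + 3.1 = 9.2
Imag: -18.6 + 7.8 = -10.8

9.2000 - 10.8000i


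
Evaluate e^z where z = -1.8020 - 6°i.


e^-1.8020 = 0.1650
cos(-6°) = 0.9945
sin(-6°) = -0.1045
Real = 0.1650*0.9945 = 0.1641
Imag = 0.1650*(-0.1045) = -0.0172

0.1641 - 0.0172i


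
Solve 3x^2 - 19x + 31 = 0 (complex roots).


disc = (-19)^2 - 4*3*31 = 361 - 372 = -11
sqrt(|disc|) = sqrt(11) = 3.3166
Real part = 19/(2*3) = 3.1667
Imag part = 3.3166/(2*3) = 0.5528

3.1667 ± 0.5528i


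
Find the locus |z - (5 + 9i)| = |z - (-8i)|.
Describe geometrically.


Equal distances means the locus is the perpendicular bisector of z1 and z2.
Midpoint = ((5+0)/2, (9+(-8))/2) = (2.5000, 0.5000)

Perpendicular bisector through (2.5000, 0.5000)


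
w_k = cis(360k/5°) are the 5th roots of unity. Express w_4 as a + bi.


Angle = 360*4/5 = 288°
a = cos(288°) = 0.3090
b = sin(288°) = -0.9511

0.3090 - 0.9511i


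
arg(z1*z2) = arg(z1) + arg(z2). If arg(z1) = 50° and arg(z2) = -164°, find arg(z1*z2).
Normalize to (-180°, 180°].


arg(z1*z2) = 50° - 164° = -114°
Normalized to (-180°, 180°]: -114°

-114°


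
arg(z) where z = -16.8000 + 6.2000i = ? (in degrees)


Re = -16.8, Im = 6.2
arg = atan2(6.2, -16.8) = 159.7435 degrees

arg(z) = 159.7435 degrees


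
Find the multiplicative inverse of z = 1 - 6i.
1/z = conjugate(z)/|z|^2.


|z|^2 = 1+36 = 37
1/z = (1 + 6i)/37

1/z = 0.0270 + 0.1622i


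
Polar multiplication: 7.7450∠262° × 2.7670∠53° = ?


r = 7.7450 * 2.7670 = 21.4304
theta = 262° + 53° = 315° = 315° (mod 360)

21.4304 cis(315°)


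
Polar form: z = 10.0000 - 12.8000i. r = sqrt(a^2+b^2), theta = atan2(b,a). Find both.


r = sqrt(100+163.84) = sqrt(263.84) = 16.2432
theta = atan2(-12.8, 10) = -52.0013 degrees

r = 16.2432, theta = -52.0013 degrees


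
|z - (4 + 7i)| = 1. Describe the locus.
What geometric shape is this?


|z - z0| = r is a circle with center z0 and radius r.
Center = (4, 7), radius = 1

Circle with center (4, 7) and radius 1


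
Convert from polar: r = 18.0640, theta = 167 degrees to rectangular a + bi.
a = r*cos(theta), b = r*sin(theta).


a = 18.0640*cos(167°) = 18.0640*(-0.97437) = -17.6010
b = 18.0640*sin(167°) = 18.0640*0.22495 = 4.0635

-17.6010 + 4.0635i


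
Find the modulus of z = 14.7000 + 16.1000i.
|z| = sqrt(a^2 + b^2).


|z| = sqrt(14.7^2 + 16.1^2) = sqrt(216.09 + 259.21) = sqrt(475.3) = 21.8014

|z| = 21.8014


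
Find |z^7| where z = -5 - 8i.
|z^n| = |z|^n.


|z| = sqrt(25+64) = sqrt(89) = 9.4340
|z^7| = |z|^7 = (sqrt(89))^7 = 89^3 * sqrt(89) = 704969*sqrt(89)

|z^7| = 704969*sqrt(89) ≈ 6650664.2447


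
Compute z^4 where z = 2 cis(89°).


r^4 = 2^4 = 16
n*theta = 4*89° = 356° = 356° (mod 360)
a = 16*cos(356°) = 15.9610
b = 16*sin(356°) = -1.1161

16 cis(356°) = 15.9610 - 1.1161i


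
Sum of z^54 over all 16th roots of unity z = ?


The roots are w_k = w^k with w = e^(2*pi*i/16), and (w^k)^54 = (w^54)^k.
So S = 1 + u + u^2 + ... + u^(15) with u = w^54.
54 = 3*16 + 6, so 54 is not a multiple of 16: u = (w^16)^3 * w^6 = w^6 ≠ 1 (w is a primitive 16th root), while u^16 = (w^16)^54 = 1.
Geometric series: S = (1 - u^16)/(1 - u) = (1 - 1)/(1 - u) = 0

S = 0


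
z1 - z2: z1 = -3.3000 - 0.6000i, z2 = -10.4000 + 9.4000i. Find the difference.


Real: -3.3 + 10.4 = 7.1
Imag: -0.6 - 9.4 = -10

7.1000 - 10.0000i


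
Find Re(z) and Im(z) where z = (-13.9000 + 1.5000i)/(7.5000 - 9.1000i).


Multiply by conjugate: (-13.9000 + 1.5000i)(7.5000 + 9.1000i) / (7.5^2 + (-9.1)^2)
Numerator real = -13.9*7.5 + 1.5*(-9.1) = -117.9
Numerator imag = 1.5*7.5 - (-13.9)*(-9.1) = -115.24
Denominator = 139.06
Re(z) = -117.9/139.06 = -0.8478
Im(z) = -115.24/139.06 = -0.8287

Re(z) = -0.8478, Im(z) = -0.8287


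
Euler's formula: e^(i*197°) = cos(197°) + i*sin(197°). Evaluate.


cos(197°) = -0.9563
sin(197°) = -0.2924

e^(i*197°) = -0.9563 - 0.2924i


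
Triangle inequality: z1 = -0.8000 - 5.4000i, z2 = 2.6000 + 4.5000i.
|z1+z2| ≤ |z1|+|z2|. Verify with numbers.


|z1| = sqrt((-0.8)^2 + (-5.4)^2) = sqrt(29.8) = 5.4589
|z2| = sqrt(2.6^2 + 4.5^2) = sqrt(27.01) = 5.1971
z1+z2 = 1.8000 - 0.9000i
|z1+z2| = sqrt(4.05) = 2.0125
|z1|+|z2| = 5.4589 + 5.1971 = 10.6560

|z1+z2| = 2.0125 ≤ |z1|+|z2| = 10.6560 (verified)


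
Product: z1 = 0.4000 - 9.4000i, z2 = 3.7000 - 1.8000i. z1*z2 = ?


Real = 0.4*3.7 - (-9.4)*(-1.8) = 1.48 - 16.92 = -15.44
Imag = 0.4*(-1.8) + 3.7*(-9.4) = -0.72 - (34.78) = -35.5

-15.4400 - 35.5000i


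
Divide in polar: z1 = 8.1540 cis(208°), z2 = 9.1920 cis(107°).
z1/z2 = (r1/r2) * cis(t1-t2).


r = 8.1540 / 9.1920 = 0.8871
theta = 208° - 107° = 101° = 101° (mod 360)

0.8871 cis(101°)


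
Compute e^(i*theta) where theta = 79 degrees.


cos(79°) = 0.1908
sin(79°) = 0.9816

e^(i*79°) = 0.1908 + 0.9816i


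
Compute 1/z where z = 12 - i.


|z|^2 = 144+1 = 145
1/z = (12 + 1i)/145

1/z = 0.0828 + 0.0069i


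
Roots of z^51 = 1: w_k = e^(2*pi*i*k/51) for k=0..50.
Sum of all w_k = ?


The sum of all 51th roots of unity is 0.
Geometric series: (1 - w^51)/(1 - w) = (1-1)/(1-w) = 0 since w^51 = 1, w ≠ 1.
Alternatively: coefficient of z^50 in z^51 - 1 is 0.

0


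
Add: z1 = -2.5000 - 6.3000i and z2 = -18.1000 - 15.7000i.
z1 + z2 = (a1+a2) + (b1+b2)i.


Real: -2.5 - 18.1 = -20.6
Imag: -6.3 - 15.7 = -22

-20.6000 - 22.0000i


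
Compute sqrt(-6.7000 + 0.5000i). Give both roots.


|z| = sqrt(44.89+0.25) = 6.7186
sqrt((|z|+a)/2) = sqrt((6.7186+(-6.7))/2) = sqrt(0.0093) = 0.0965
sqrt((|z|-a)/2) = sqrt((6.7186-(-6.7))/2) = sqrt(6.7093) = 2.5902

±(0.0965 + 2.5902i) i.e. 0.0965 + 2.5902i and -0.0965 - 2.5902i


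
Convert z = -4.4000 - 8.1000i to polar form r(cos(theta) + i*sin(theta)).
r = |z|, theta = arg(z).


r = sqrt(19.36+65.61) = sqrt(84.97) = 9.2179
theta = atan2(-8.1, -4.4) = -118.5112 degrees

r = 9.2179, theta = -118.5112 degrees


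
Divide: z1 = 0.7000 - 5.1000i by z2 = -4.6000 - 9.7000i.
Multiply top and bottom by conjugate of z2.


Conjugate of z2 = -4.6000 + 9.7000i
Numerator: (0.7000 - 5.1000i)(-4.6000 + 9.7000i) = 46.2500 + 30.2500i
Denominator: (-4.6)^2 + (-9.7)^2 = 115.25
Result = (46.2500 + 30.2500i)/115.25

0.4013 + 0.2625i


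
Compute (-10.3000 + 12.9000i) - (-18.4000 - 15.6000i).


Real: -10.3 + 18.4 = 8.1
Imag: 12.9 + 15.6 = 28.5

8.1000 + 28.5000i


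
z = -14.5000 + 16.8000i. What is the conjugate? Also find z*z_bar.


z_bar = -14.5000 - 16.8000i
z*z_bar = (-14.5)^2 + 16.8^2 = 210.25 + 282.24 = 492.49

z_bar = -14.5000 - 16.8000i, z*z_bar = 492.49


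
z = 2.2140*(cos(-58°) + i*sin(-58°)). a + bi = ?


a = 2.2140*cos(-58°) = 2.2140*0.5299 = 1.1732
b = 2.2140*sin(-58°) = 2.2140*(-0.84805) = -1.8776

1.1732 - 1.8776i


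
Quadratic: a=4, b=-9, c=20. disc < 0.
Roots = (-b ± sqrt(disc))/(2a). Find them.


disc = (-9)^2 - 4*4*20 = 81 - 320 = -239
sqrt(|disc|) = sqrt(239) = 15.4596
Real part = 9/(2*4) = 1.1250
Imag part = 15.4596/(2*4) = 1.9325

1.1250 ± 1.9325i


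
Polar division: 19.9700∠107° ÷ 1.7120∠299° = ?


r = 19.9700 / 1.7120 = 11.6647
theta = 107° - 299° = -192° = 168° (mod 360)

11.6647 cis(168°)


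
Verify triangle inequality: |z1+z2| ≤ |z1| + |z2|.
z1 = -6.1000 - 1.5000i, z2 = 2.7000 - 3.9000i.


|z1| = sqrt((-6.1)^2 + (-1.5)^2) = sqrt(39.46) = 6.2817
|z2| = sqrt(2.7^2 + (-3.9)^2) = sqrt(22.5) = 4.7434
z1+z2 = -3.4000 - 5.4000i
|z1+z2| = sqrt(40.72) = 6.3812
|z1|+|z2| = 6.2817 + 4.7434 = 11.0251

|z1+z2| = 6.3812 ≤ |z1|+|z2| = 11.0251 (verified)


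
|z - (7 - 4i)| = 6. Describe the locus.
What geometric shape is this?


|z - z0| = r is a circle with center z0 and radius r.
Center = (7, -4), radius = 6

Circle with center (7, -4) and radius 6


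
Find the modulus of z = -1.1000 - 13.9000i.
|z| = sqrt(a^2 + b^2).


|z| = sqrt((-1.1)^2 + (-13.9)^2) = sqrt(1.21 + 193.21) = sqrt(194.42) = 13.9435

|z| = 13.9435


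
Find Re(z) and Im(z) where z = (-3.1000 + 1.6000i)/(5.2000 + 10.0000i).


Multiply by conjugate: (-3.1000 + 1.6000i)(5.2000 - 10.0000i) / (5.2^2 + 10^2)
Numerator real = -3.1*5.2 + 1.6*10 = -0.12
Numerator imag = 1.6*5.2 - (-3.1)*10 = 39.32
Denominator = 127.04
Re(z) = -0.12/127.04 = -0.0009
Im(z) = 39.32/127.04 = 0.3095

Re(z) = -0.0009, Im(z) = 0.3095


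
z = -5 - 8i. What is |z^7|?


|z| = sqrt(25+64) = sqrt(89) = 9.4340
|z^7| = |z|^7 = (sqrt(89))^7 = 89^3 * sqrt(89) = 704969*sqrt(89)

|z^7| = 704969*sqrt(89) ≈ 6650664.2447


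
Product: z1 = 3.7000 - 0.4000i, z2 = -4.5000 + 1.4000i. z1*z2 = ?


Real = 3.7*(-4.5) - (-0.4)*1.4 = -16.65 - (-0.56) = -16.09
Imag = 3.7*1.4 - (4.5)*(-0.4) = 5.18 + 1.8 = 6.98

-16.0900 + 6.9800i


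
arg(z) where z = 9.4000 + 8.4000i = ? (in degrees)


Re = 9.4, Im = 8.4
arg = atan2(8.4, 9.4) = 41.7845 degrees

arg(z) = 41.7845 degrees


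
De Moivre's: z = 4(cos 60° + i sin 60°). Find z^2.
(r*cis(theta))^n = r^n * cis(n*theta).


r^2 = 4^2 = 16
n*theta = 2*60° = 120° = 120° (mod 360)
a = 16*cos(120°) = -8.0000
b = 16*sin(120°) = 13.8564

16 cis(120°) = -8.0000 + 13.8564i


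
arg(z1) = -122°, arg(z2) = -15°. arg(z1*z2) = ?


arg(z1*z2) = -122° - 15° = -137°
Normalized to (-180°, 180°]: -137°

-137°


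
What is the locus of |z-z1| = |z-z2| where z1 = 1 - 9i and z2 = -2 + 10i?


Equal distances means the locus is the perpendicular bisector of z1 and z2.
Midpoint = ((1+(-2))/2, (-9+10)/2) = (-0.5000, 0.5000)

Perpendicular bisector through (-0.5000, 0.5000)


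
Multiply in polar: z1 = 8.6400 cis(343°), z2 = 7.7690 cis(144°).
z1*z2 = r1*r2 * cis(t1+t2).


r = 8.6400 * 7.7690 = 67.1242
theta = 343° + 144° = 487° = 127° (mod 360)

67.1242 cis(127°)


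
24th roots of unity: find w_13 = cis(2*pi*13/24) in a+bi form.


Angle = 360*13/24 = 195°
a = cos(195°) = -0.9659
b = sin(195°) = -0.2588

-0.9659 - 0.2588i


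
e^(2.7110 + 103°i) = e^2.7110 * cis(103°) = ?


e^2.7110 = 15.0443
cos(103°) = -0.22495
sin(103°) = 0.97437
Real = 15.0443*(-0.22495) = -3.3842
Imag = 15.0443*0.97437 = 14.6587

-3.3842 + 14.6587i


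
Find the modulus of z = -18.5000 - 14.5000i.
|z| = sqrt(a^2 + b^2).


|z| = sqrt((-18.5)^2 + (-14.5)^2) = sqrt(342.25 + 210.25) = sqrt(552.5) = 23.5053

|z| = 23.5053


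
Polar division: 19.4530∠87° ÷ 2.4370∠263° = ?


r = 19.4530 / 2.4370 = 7.9824
theta = 87° - 263° = -176° = 184° (mod 360)

7.9824 cis(184°)


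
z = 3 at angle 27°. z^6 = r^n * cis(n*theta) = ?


r^6 = 3^6 = 729
n*theta = 6*27° = 162° = 162° (mod 360)
a = 729*cos(162°) = -693.3202
b = 729*sin(162°) = 225.2734

729 cis(162°) = -693.3202 + 225.2734i


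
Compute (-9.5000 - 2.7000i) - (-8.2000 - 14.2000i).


Real: -9.5 + 8.2 = -1.3
Imag: -2.7 + 14.2 = 11.5

-1.3000 + 11.5000i


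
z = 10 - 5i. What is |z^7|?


|z| = sqrt(100+25) = sqrt(125) = 11.1803
|z^7| = |z|^7 = (sqrt(125))^7 = 125^3 * sqrt(125) = 1953125*sqrt(125)

|z^7| = 1953125*sqrt(125) ≈ 21836601.3428


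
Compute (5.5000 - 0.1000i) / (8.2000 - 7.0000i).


Conjugate of z2 = 8.2000 + 7.0000i
Numerator: (5.5000 - 0.1000i)(8.2000 + 7.0000i) = 45.8000 + 37.6800i
Denominator: 8.2^2 + (-7)^2 = 116.24
Result = (45.8000 + 37.6800i)/116.24

0.3940 + 0.3242i


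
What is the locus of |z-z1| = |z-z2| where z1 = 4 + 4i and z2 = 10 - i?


Equal distances means the locus is the perpendicular bisector of z1 and z2.
Midpoint = ((4+10)/2, (4+(-1))/2) = (7.0000, 1.5000)

Perpendicular bisector through (7.0000, 1.5000)


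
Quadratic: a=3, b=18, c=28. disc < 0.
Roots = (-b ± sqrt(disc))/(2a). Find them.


disc = 18^2 - 4*3*28 = 324 - 336 = -12
sqrt(|disc|) = sqrt(12) = 3.4641
Real part = -18/(2*3) = -3.0000
Imag part = 3.4641/(2*3) = 0.5774

-3.0000 ± 0.5774i


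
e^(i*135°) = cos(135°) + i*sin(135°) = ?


cos(135°) = -0.7071
sin(135°) = 0.7071

e^(i*135°) = -0.7071 + 0.7071i


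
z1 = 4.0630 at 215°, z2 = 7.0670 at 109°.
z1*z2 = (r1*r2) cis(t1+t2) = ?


r = 4.0630 * 7.0670 = 28.7132
theta = 215° + 109° = 324° = 324° (mod 360)

28.7132 cis(324°)


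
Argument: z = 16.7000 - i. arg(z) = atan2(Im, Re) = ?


Re = 16.7, Im = -1
arg = atan2(-1, 16.7) = -3.4268 degrees

arg(z) = -3.4268 degrees


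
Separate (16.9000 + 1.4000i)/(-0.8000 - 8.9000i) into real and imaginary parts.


Multiply by conjugate: (16.9000 + 1.4000i)(-0.8000 + 8.9000i) / ((-0.8)^2 + (-8.9)^2)
Numerator real = 16.9*(-0.8) + 1.4*(-8.9) = -25.98
Numerator imag = 1.4*(-0.8) - 16.9*(-8.9) = 149.29
Denominator = 79.85
Re(z) = -25.98/79.85 = -0.3254
Im(z) = 149.29/79.85 = 1.8696

Re(z) = -0.3254, Im(z) = 1.8696


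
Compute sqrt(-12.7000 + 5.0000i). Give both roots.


|z| = sqrt(161.29+25) = 13.6488
sqrt((|z|+a)/2) = sqrt((13.6488+(-12.7))/2) = sqrt(0.4744) = 0.6888
sqrt((|z|-a)/2) = sqrt((13.6488-(-12.7))/2) = sqrt(13.1744) = 3.6297

±(0.6888 + 3.6297i) i.e. 0.6888 + 3.6297i and -0.6888 - 3.6297i


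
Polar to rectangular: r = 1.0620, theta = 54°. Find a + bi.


a = 1.0620*cos(54°) = 1.0620*0.5878 = 0.6242
b = 1.0620*sin(54°) = 1.0620*0.809 = 0.8592

0.6242 + 0.8592i


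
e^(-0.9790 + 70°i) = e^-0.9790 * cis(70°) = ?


e^-0.9790 = 0.3757
cos(70°) = 0.342
sin(70°) = 0.9397
Real = 0.3757*0.342 = 0.1285
Imag = 0.3757*0.9397 = 0.3530

0.1285 + 0.3530i


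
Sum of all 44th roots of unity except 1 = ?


With w = e^(2*pi*i/44), all 44 of the 44th roots of unity w^0 = 1, w, ..., w^(43) sum to 0: 1 + w + ... + w^(43) = (1 - w^44)/(1 - w) = 0 since w^44 = 1, w ≠ 1.
Removing the root 1: w + w^2 + ... + w^(43) = 0 - 1 = -1

Sum = -1


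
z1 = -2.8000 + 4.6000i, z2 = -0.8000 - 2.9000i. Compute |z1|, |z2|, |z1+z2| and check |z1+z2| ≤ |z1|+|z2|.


|z1| = sqrt((-2.8)^2 + 4.6^2) = sqrt(29) = 5.3852
|z2| = sqrt((-0.8)^2 + (-2.9)^2) = sqrt(9.05) = 3.0083
z1+z2 = -3.6000 + 1.7000i
|z1+z2| = sqrt(15.85) = 3.9812
|z1|+|z2| = 5.3852 + 3.0083 = 8.3935

|z1+z2| = 3.9812 ≤ |z1|+|z2| = 8.3935 (verified)


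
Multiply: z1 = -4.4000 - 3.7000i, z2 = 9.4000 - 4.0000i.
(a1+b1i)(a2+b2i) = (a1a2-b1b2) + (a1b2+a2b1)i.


Real = -4.4*9.4 - (-3.7)*(-4) = -41.36 - 14.8 = -56.16
Imag = -4.4*(-4) + 9.4*(-3.7) = 17.6 - (34.78) = -17.18

-56.1600 - 17.1800i


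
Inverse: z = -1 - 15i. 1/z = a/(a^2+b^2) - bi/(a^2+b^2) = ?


|z|^2 = 1+225 = 226
1/z = (-1 + 15i)/226

1/z = -0.0044 + 0.0664i


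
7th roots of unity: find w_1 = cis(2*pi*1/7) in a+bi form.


Angle = 360*1/7 = 51.4286°
a = cos(51.4286°) = 0.6235
b = sin(51.4286°) = 0.7818

0.6235 + 0.7818i


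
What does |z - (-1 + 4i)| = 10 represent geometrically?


|z - z0| = r is a circle with center z0 and radius r.
Center = (-1, 4), radius = 10

Circle with center (-1, 4) and radius 10


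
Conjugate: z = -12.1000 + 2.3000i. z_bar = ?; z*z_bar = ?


z_bar = -12.1000 - 2.3000i
z*z_bar = (-12.1)^2 + 2.3^2 = 146.41 + 5.29 = 151.7

z_bar = -12.1000 - 2.3000i, z*z_bar = 151.7


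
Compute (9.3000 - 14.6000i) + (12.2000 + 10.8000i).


Real: 9.3 + 12.2 = 21.5
Imag: -14.6 + 10.8 = -3.8

21.5000 - 3.8000i


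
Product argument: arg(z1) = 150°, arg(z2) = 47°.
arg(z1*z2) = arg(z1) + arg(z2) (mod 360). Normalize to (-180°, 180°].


arg(z1*z2) = 150° + 47° = 197°
Normalized to (-180°, 180°]: -163°

-163°


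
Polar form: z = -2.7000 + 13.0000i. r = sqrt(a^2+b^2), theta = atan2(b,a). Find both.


r = sqrt(7.29+169) = sqrt(176.29) = 13.2774
theta = atan2(13, -2.7) = 101.7331 degrees

r = 13.2774, theta = 101.7331 degrees


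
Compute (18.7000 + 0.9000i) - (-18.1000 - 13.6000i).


Real: 18.7 + 18.1 = 36.8
Imag: 0.9 + 13.6 = 14.5

36.8000 + 14.5000i


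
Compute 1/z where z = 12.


|z|^2 = 144+0 = 144
1/z = (12 - 0i)/144

1/z = 0.0833 + 0i


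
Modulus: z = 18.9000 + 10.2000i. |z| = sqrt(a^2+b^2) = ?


|z| = sqrt(18.9^2 + 10.2^2) = sqrt(357.21 + 104.04) = sqrt(461.25) = 21.4767

|z| = 21.4767


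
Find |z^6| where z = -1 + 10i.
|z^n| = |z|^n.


|z| = sqrt(1+100) = sqrt(101) = 10.0499
|z^6| = |z|^6 = (sqrt(101))^6 = 101^3 = 1030301

|z^6| = 1030301


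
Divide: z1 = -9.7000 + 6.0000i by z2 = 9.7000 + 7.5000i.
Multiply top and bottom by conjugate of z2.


Conjugate of z2 = 9.7000 - 7.5000i
Numerator: (-9.7000 + 6.0000i)(9.7000 - 7.5000i) = -49.0900 + 130.9500i
Denominator: 9.7^2 + 7.5^2 = 150.34
Result = (-49.0900 + 130.9500i)/150.34

-0.3265 + 0.8710i


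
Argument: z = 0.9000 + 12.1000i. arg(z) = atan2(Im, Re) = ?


Re = 0.9, Im = 12.1
arg = atan2(12.1, 0.9) = 85.7462 degrees

arg(z) = 85.7462 degrees


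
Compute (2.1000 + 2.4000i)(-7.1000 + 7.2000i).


Real = 2.1*(-7.1) - 2.4*7.2 = -14.91 - 17.28 = -32.19
Imag = 2.1*7.2 - (7.1)*2.4 = 15.12 - (17.04) = -1.92

-32.1900 - 1.9200i


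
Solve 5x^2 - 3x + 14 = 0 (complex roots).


disc = (-3)^2 - 4*5*14 = 9 - 280 = -271
sqrt(|disc|) = sqrt(271) = 16.4621
Real part = 3/(2*5) = 0.3000
Imag part = 16.4621/(2*5) = 1.6462

0.3000 ± 1.6462i


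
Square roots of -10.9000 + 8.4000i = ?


|z| = sqrt(118.81+70.56) = 13.7612
sqrt((|z|+a)/2) = sqrt((13.7612+(-10.9))/2) = sqrt(1.4306) = 1.1961
sqrt((|z|-a)/2) = sqrt((13.7612-(-10.9))/2) = sqrt(12.3306) = 3.5115

±(1.1961 + 3.5115i) i.e. 1.1961 + 3.5115i and -1.1961 - 3.5115i


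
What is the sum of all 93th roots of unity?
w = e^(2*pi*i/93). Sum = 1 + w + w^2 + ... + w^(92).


The sum of all 93th roots of unity is 0.
Geometric series: (1 - w^93)/(1 - w) = (1-1)/(1-w) = 0 since w^93 = 1, w ≠ 1.
Alternatively: coefficient of z^92 in z^93 - 1 is 0.

0


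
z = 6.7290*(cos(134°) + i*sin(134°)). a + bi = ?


a = 6.7290*cos(134°) = 6.7290*(-0.69466) = -4.6744
b = 6.7290*sin(134°) = 6.7290*0.71934 = 4.8404

-4.6744 + 4.8404i


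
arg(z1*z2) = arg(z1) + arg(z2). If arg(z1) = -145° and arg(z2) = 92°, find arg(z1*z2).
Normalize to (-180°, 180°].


arg(z1*z2) = -145° + 92° = -53°
Normalized to (-180°, 180°]: -53°

-53°


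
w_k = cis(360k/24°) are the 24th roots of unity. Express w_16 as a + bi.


Angle = 360*16/24 = 240°
a = cos(240°) = -0.5000
b = sin(240°) = -0.8660

-0.5000 - 0.8660i


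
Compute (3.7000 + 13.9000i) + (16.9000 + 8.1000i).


Real: 3.7 + 16.9 = 20.6
Imag: 13.9 + 8.1 = 22

20.6000 + 22.0000i


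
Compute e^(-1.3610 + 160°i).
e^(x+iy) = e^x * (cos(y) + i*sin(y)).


e^-1.3610 = 0.2564
cos(160°) = -0.9397
sin(160°) = 0.342
Real = 0.2564*(-0.9397) = -0.2409
Imag = 0.2564*0.342 = 0.0877

-0.2409 + 0.0877i


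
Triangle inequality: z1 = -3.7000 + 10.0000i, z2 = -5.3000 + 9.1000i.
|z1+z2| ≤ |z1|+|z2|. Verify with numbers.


|z1| = sqrt((-3.7)^2 + 10^2) = sqrt(113.69) = 10.6626
|z2| = sqrt((-5.3)^2 + 9.1^2) = sqrt(110.9) = 10.5309
z1+z2 = -9.0000 + 19.1000i
|z1+z2| = sqrt(445.81) = 21.1142
|z1|+|z2| = 10.6626 + 10.5309 = 21.1935

|z1+z2| = 21.1142 ≤ |z1|+|z2| = 21.1935 (verified)


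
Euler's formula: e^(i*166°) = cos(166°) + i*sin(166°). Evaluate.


cos(166°) = -0.9703
sin(166°) = 0.2419

e^(i*166°) = -0.9703 + 0.2419i


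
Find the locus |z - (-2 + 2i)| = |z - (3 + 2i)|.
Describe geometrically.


Equal distances means the locus is the perpendicular bisector of z1 and z2.
Midpoint = ((-2+3)/2, (2+2)/2) = (0.5000, 2.0000)

Perpendicular bisector through (0.5000, 2.0000)


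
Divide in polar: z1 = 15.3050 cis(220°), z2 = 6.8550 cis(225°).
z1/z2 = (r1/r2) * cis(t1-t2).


r = 15.3050 / 6.8550 = 2.2327
theta = 220° - 225° = -5° = 355° (mod 360)

2.2327 cis(355°)


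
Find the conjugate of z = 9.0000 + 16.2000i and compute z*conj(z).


z_bar = 9.0000 - 16.2000i
z*z_bar = 9^2 + 16.2^2 = 81 + 262.44 = 343.44

z_bar = 9.0000 - 16.2000i, z*z_bar = 343.44


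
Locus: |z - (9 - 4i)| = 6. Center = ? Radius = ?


|z - z0| = r is a circle with center z0 and radius r.
Center = (9, -4), radius = 6

Circle with center (9, -4) and radius 6


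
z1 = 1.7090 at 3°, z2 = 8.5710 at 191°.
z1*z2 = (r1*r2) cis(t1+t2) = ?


r = 1.7090 * 8.5710 = 14.6478
theta = 3° + 191° = 194° = 194° (mod 360)

14.6478 cis(194°)


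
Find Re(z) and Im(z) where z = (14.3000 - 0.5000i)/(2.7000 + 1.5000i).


Multiply by conjugate: (14.3000 - 0.5000i)(2.7000 - 1.5000i) / (2.7^2 + 1.5^2)
Numerator real = 14.3*2.7 - (0.5)*1.5 = 37.86
Numerator imag = -0.5*2.7 - 14.3*1.5 = -22.8
Denominator = 9.54
Re(z) = 37.86/9.54 = 3.9686
Im(z) = -22.8/9.54 = -2.3899

Re(z) = 3.9686, Im(z) = -2.3899


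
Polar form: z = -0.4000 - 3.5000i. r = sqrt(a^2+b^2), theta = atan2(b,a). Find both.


r = sqrt(0.16+12.25) = sqrt(12.41) = 3.5228
theta = atan2(-3.5, -0.4) = -96.5198 degrees

r = 3.5228, theta = -96.5198 degrees


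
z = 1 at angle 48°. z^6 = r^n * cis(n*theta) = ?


r^6 = 1^6 = 1
n*theta = 6*48° = 288° = 288° (mod 360)
a = 1*cos(288°) = 0.3090
b = 1*sin(288°) = -0.9511

1 cis(288°) = 0.3090 - 0.9511i


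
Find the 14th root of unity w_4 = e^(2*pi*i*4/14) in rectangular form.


Angle = 360*4/14 = 102.8571°
a = cos(102.8571°) = -0.2225
b = sin(102.8571°) = 0.9749

-0.2225 + 0.9749i


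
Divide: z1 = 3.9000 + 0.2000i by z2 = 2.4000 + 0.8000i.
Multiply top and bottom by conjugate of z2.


Conjugate of z2 = 2.4000 - 0.8000i
Numerator: (3.9000 + 0.2000i)(2.4000 - 0.8000i) = 9.5200 - 2.6400i
Denominator: 2.4^2 + 0.8^2 = 6.4
Result = (9.5200 - 2.6400i)/6.4

1.4875 - 0.4125i


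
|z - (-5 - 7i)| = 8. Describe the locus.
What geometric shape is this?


|z - z0| = r is a circle with center z0 and radius r.
Center = (-5, -7), radius = 8

Circle with center (-5, -7) and radius 8


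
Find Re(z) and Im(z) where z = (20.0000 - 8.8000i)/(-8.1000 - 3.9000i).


Multiply by conjugate: (20.0000 - 8.8000i)(-8.1000 + 3.9000i) / ((-8.1)^2 + (-3.9)^2)
Numerator real = 20*(-8.1) - (8.8)*(-3.9) = -127.68
Numerator imag = -8.8*(-8.1) - 20*(-3.9) = 149.28
Denominator = 80.82
Re(z) = -127.68/80.82 = -1.5798
Im(z) = 149.28/80.82 = 1.8471

Re(z) = -1.5798, Im(z) = 1.8471


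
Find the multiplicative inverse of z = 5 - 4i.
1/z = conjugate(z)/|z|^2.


|z|^2 = 25+16 = 41
1/z = (5 + 4i)/41

1/z = 0.1220 + 0.0976i


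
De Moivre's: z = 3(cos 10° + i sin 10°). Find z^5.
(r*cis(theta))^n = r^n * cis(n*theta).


r^5 = 3^5 = 243
n*theta = 5*10° = 50° = 50° (mod 360)
a = 243*cos(50°) = 156.1974
b = 243*sin(50°) = 186.1488

243 cis(50°) = 156.1974 + 186.1488i


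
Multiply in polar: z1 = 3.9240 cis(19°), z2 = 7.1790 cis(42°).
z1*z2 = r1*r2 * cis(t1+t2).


r = 3.9240 * 7.1790 = 28.1704
theta = 19° + 42° = 61° = 61° (mod 360)

28.1704 cis(61°)


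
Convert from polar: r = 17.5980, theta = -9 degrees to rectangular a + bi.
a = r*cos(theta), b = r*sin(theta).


a = 17.5980*cos(-9°) = 17.5980*0.987688 = 17.3813
b = 17.5980*sin(-9°) = 17.5980*(-0.15643) = -2.7529

17.3813 - 2.7529i


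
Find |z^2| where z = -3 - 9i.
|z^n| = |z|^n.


|z| = sqrt(9+81) = sqrt(90) = 9.4868
|z^2| = |z|^2 = (sqrt(90))^2 = 90

|z^2| = 90


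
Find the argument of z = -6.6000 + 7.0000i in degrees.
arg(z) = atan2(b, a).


Re = -6.6, Im = 7
arg = atan2(7, -6.6) = 133.3153 degrees

arg(z) = 133.3153 degrees


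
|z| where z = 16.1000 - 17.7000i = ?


|z| = sqrt(16.1^2 + (-17.7)^2) = sqrt(259.21 + 313.29) = sqrt(572.5) = 23.9270

|z| = 23.9270


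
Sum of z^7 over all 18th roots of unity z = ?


The roots are w_k = w^k with w = e^(2*pi*i/18), and (w^k)^7 = (w^7)^k.
So S = 1 + u + u^2 + ... + u^(17) with u = w^7.
7 = 0*18 + 7, so 7 is not a multiple of 18: u = w^7 ≠ 1 (w is a primitive 18th root), while u^18 = (w^18)^7 = 1.
Geometric series: S = (1 - u^18)/(1 - u) = (1 - 1)/(1 - u) = 0

S = 0


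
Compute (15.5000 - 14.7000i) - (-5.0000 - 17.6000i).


Real: 15.5 + 5 = 20.5
Imag: -14.7 + 17.6 = 2.9

20.5000 + 2.9000i


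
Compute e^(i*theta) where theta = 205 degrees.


cos(205°) = -0.9063
sin(205°) = -0.4226

e^(i*205°) = -0.9063 - 0.4226i


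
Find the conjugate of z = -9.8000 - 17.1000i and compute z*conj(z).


z_bar = -9.8000 + 17.1000i
z*z_bar = (-9.8)^2 + (-17.1)^2 = 96.04 + 292.41 = 388.45

z_bar = -9.8000 + 17.1000i, z*z_bar = 388.45


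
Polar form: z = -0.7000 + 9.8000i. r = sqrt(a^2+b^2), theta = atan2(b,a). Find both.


r = sqrt(0.49+96.04) = sqrt(96.53) = 9.8250
theta = atan2(9.8, -0.7) = 94.0856 degrees

r = 9.8250, theta = 94.0856 degrees


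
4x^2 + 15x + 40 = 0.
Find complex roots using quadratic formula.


disc = 15^2 - 4*4*40 = 225 - 640 = -415
sqrt(|disc|) = sqrt(415) = 20.3715
Real part = -15/(2*4) = -1.8750
Imag part = 20.3715/(2*4) = 2.5464

-1.8750 ± 2.5464i


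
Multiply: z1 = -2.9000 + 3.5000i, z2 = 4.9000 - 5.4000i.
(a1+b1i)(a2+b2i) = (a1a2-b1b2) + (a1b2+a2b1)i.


Real = -2.9*4.9 - 3.5*(-5.4) = -14.21 - (-18.9) = 4.69
Imag = -2.9*(-5.4) + 4.9*3.5 = 15.66 + 17.15 = 32.81

4.6900 + 32.8100i


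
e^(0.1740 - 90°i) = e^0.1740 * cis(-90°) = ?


e^0.1740 = 1.1901
cos(-90°) = 0
sin(-90°) = -1
Real = 1.1901*0 = 0
Imag = 1.1901*(-1) = -1.1901

0 - 1.1901i


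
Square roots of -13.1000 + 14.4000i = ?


|z| = sqrt(171.61+207.36) = 19.4672
sqrt((|z|+a)/2) = sqrt((19.4672+(-13.1))/2) = sqrt(3.1836) = 1.7843
sqrt((|z|-a)/2) = sqrt((19.4672-(-13.1))/2) = sqrt(16.2836) = 4.0353

±(1.7843 + 4.0353i) i.e. 1.7843 + 4.0353i and -1.7843 - 4.0353i


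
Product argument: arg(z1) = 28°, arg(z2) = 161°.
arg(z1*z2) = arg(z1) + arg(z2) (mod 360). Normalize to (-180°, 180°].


arg(z1*z2) = 28° + 161° = 189°
Normalized to (-180°, 180°]: -171°

-171°


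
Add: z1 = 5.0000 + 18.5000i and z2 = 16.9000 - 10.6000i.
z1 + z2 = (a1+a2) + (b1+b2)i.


Real: 5 + 16.9 = 21.9
Imag: 18.5 - 10.6 = 7.9

21.9000 + 7.9000i


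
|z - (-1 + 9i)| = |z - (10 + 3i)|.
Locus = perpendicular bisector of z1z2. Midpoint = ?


Equal distances means the locus is the perpendicular bisector of z1 and z2.
Midpoint = ((-1+10)/2, (9+3)/2) = (4.5000, 6.0000)

Perpendicular bisector through (4.5000, 6.0000)


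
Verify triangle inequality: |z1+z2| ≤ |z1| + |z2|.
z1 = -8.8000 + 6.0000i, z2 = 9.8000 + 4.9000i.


|z1| = sqrt((-8.8)^2 + 6^2) = sqrt(113.44) = 10.6508
|z2| = sqrt(9.8^2 + 4.9^2) = sqrt(120.05) = 10.9567
z1+z2 = 1.0000 + 10.9000i
|z1+z2| = sqrt(119.81) = 10.9458
|z1|+|z2| = 10.6508 + 10.9567 = 21.6075

|z1+z2| = 10.9458 ≤ |z1|+|z2| = 21.6075 (verified)


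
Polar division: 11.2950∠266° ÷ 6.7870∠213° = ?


r = 11.2950 / 6.7870 = 1.6642
theta = 266° - 213° = 53° = 53° (mod 360)

1.6642 cis(53°)


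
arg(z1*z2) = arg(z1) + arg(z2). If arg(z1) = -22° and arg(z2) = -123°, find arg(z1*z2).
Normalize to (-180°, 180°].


arg(z1*z2) = -22° - 123° = -145°
Normalized to (-180°, 180°]: -145°

-145°


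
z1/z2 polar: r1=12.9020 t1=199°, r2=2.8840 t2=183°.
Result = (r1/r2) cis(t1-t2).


r = 12.9020 / 2.8840 = 4.4736
theta = 199° - 183° = 16° = 16° (mod 360)

4.4736 cis(16°)


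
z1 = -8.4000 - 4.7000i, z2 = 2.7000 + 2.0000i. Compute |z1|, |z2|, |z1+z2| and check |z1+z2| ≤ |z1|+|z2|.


|z1| = sqrt((-8.4)^2 + (-4.7)^2) = sqrt(92.65) = 9.6255
|z2| = sqrt(2.7^2 + 2^2) = sqrt(11.29) = 3.3601
z1+z2 = -5.7000 - 2.7000i
|z1+z2| = sqrt(39.78) = 6.3071
|z1|+|z2| = 9.6255 + 3.3601 = 12.9856

|z1+z2| = 6.3071 ≤ |z1|+|z2| = 12.9856 (verified)


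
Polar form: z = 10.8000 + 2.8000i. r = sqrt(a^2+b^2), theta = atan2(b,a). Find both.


r = sqrt(116.64+7.84) = sqrt(124.48) = 11.1571
theta = atan2(2.8, 10.8) = 14.5345 degrees

r = 11.1571, theta = 14.5345 degrees


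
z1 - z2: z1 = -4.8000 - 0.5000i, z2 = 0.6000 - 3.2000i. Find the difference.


Real: -4.8 - 0.6 = -5.4
Imag: -0.5 + 3.2 = 2.7

-5.4000 + 2.7000i


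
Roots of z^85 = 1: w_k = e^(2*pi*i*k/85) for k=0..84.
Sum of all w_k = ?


The sum of all 85th roots of unity is 0.
Geometric series: (1 - w^85)/(1 - w) = (1-1)/(1-w) = 0 since w^85 = 1, w ≠ 1.
Alternatively: coefficient of z^84 in z^85 - 1 is 0.

0


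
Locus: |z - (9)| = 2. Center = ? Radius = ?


|z - z0| = r is a circle with center z0 and radius r.
Center = (9, 0), radius = 2

Circle with center (9, 0) and radius 2


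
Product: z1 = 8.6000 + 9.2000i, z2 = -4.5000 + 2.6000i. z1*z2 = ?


Real = 8.6*(-4.5) - 9.2*2.6 = -38.7 - 23.92 = -62.62
Imag = 8.6*2.6 - (4.5)*9.2 = 22.36 - (41.4) = -19.04

-62.6200 - 19.0400i


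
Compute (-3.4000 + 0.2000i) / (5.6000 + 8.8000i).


Conjugate of z2 = 5.6000 - 8.8000i
Numerator: (-3.4000 + 0.2000i)(5.6000 - 8.8000i) = -17.2800 + 31.0400i
Denominator: 5.6^2 + 8.8^2 = 108.8
Result = (-17.2800 + 31.0400i)/108.8

-0.1588 + 0.2853i


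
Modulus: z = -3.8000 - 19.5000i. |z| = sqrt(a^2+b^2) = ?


|z| = sqrt((-3.8)^2 + (-19.5)^2) = sqrt(14.44 + 380.25) = sqrt(394.69) = 19.8668

|z| = 19.8668


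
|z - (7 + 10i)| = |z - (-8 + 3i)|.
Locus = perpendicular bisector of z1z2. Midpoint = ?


Equal distances means the locus is the perpendicular bisector of z1 and z2.
Midpoint = ((7+(-8))/2, (10+3)/2) = (-0.5000, 6.5000)

Perpendicular bisector through (-0.5000, 6.5000)


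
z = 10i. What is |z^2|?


|z| = sqrt(0+100) = sqrt(100) = 10
|z^2| = |z|^2 = 10^2 = 100

|z^2| = 100


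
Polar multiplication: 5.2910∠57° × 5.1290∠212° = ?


r = 5.2910 * 5.1290 = 27.1375
theta = 57° + 212° = 269° = 269° (mod 360)

27.1375 cis(269°)


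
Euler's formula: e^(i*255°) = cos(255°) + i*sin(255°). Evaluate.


cos(255°) = -0.2588
sin(255°) = -0.9659

e^(i*255°) = -0.2588 - 0.9659i


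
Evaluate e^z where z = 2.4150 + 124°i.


e^2.4150 = 11.18977
cos(124°) = -0.55919
sin(124°) = 0.829038
Real = 11.18977*(-0.55919) = -6.2572
Imag = 11.18977*0.829038 = 9.2767

-6.2572 + 9.2767i


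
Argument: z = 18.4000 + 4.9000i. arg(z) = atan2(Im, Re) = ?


Re = 18.4, Im = 4.9
arg = atan2(4.9, 18.4) = 14.9120 degrees

arg(z) = 14.9120 degrees


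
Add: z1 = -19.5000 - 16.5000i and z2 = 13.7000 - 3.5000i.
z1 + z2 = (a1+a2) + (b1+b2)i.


Real: -19.5 + 13.7 = -5.8
Imag: -16.5 - 3.5 = -20

-5.8000 - 20.0000i


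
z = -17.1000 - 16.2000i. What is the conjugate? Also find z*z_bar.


z_bar = -17.1000 + 16.2000i
z*z_bar = (-17.1)^2 + (-16.2)^2 = 292.41 + 262.44 = 554.85

z_bar = -17.1000 + 16.2000i, z*z_bar = 554.85
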